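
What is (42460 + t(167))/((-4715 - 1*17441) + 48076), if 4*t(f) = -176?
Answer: 2651/1620 ≈ 1.6364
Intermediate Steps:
t(f) = -44 (t(f) = (1/4)*(-176) = -44)
(42460 + t(167))/((-4715 - 1*17441) + 48076) = (42460 - 44)/((-4715 - 1*17441) + 48076) = 42416/((-4715 - 17441) + 48076) = 42416/(-22156 + 48076) = 42416/25920 = 42416*(1/25920) = 2651/1620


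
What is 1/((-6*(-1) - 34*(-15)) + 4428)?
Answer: 1/4944 ≈ 0.00020227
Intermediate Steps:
1/((-6*(-1) - 34*(-15)) + 4428) = 1/((6 + 510) + 4428) = 1/(516 + 4428) = 1/4944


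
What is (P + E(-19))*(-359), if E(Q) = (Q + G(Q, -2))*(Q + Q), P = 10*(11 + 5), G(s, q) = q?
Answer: -343922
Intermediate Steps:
P = 160 (P = 10*16 = 160)
E(Q) = 2*Q*(-2 + Q) (E(Q) = (Q - 2)*(Q + Q) = (-2 + Q)*(2*Q) = 2*Q*(-2 + Q))
(P + E(-19))*(-359) = (160 + 2*(-19)*(-2 - 19))*(-359) = (160 + 2*(-19)*(-21))*(-359) = (160 + 798)*(-359) = 958*(-359) = -343922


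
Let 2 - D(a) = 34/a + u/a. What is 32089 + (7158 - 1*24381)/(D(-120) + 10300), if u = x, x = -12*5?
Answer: 19833402143/618107 ≈ 32087.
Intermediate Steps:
x = -60
u = -60
D(a) = 2 + 26/a (D(a) = 2 - (34/a - 60/a) = 2 - (-26)/a = 2 + 26/a)
32089 + (7158 - 1*24381)/(D(-120) + 10300) = 32089 + (7158 - 1*24381)/((2 + 26/(-120)) + 10300) = 32089 + (7158 - 24381)/((2 + 26*(-1/120)) + 10300) = 32089 - 17223/((2 - 13/60) + 10300) = 32089 - 17223/(107/60 + 10300) = 32089 - 17223/618107/60 = 32089 - 17223*60/618107 = 32089 - 1033380/618107 = 19833402143/618107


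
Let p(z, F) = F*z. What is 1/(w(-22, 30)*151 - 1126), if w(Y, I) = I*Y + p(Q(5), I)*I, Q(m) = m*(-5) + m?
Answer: -1/2818786 ≈ -3.5476e-7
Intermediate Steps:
Q(m) = -4*m (Q(m) = -5*m + m = -4*m)
w(Y, I) = -20*I**2 + I*Y (w(Y, I) = I*Y + (I*(-4*5))*I = I*Y + (I*(-20))*I = I*Y + (-20*I)*I = I*Y - 20*I**2 = -20*I**2 + I*Y)
1/(w(-22, 30)*151 - 1126) = 1/((30*(-22 - 20*30))*151 - 1126) = 1/((30*(-22 - 600))*151 - 1126) = 1/((30*(-622))*151 - 1126) = 1/(-18660*151 - 1126) = 1/(-2817660 - 1126) = 1/(-2818786) = -1/2818786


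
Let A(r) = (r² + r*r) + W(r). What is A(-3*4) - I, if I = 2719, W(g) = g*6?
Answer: -2503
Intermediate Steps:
W(g) = 6*g
A(r) = 2*r² + 6*r (A(r) = (r² + r*r) + 6*r = (r² + r²) + 6*r = 2*r² + 6*r)
A(-3*4) - I = 2*(-3*4)*(3 - 3*4) - 1*2719 = 2*(-12)*(3 - 12) - 2719 = 2*(-12)*(-9) - 2719 = 216 - 2719 = -2503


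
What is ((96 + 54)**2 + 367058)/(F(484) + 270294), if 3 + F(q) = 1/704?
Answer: 274248832/190284865 ≈ 1.4413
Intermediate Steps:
F(q) = -2111/704 (F(q) = -3 + 1/704 = -2111/704)
((96 + 54)**2 + 367058)/(F(484) + 270294) = ((96 + 54)**2 + 367058)/(-2111/704 + 270294) = (150**2 + 367058)/(190284865/704) = (22500 + 367058)*(704/190284865) = 389558*(704/190284865) = 274248832/190284865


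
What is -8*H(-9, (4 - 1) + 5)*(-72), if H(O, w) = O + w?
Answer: -576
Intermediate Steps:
-8*H(-9, (4 - 1) + 5)*(-72) = -8*(-9 + ((4 - 1) + 5))*(-72) = -8*(-9 + (3 + 5))*(-72) = -8*(-9 + 8)*(-72) = -8*(-1)*(-72) = 8*(-72) = -576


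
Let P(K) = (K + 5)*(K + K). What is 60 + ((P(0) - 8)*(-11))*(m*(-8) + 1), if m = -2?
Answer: 1556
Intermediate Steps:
P(K) = 2*K*(5 + K) (P(K) = (5 + K)*(2*K) = 2*K*(5 + K))
60 + ((P(0) - 8)*(-11))*(m*(-8) + 1) = 60 + ((2*0*(5 + 0) - 8)*(-11))*(-2*(-8) + 1) = 60 + ((2*0*5 - 8)*(-11))*(16 + 1) = 60 + ((0 - 8)*(-11))*17 = 60 - 8*(-11)*17 = 60 + 88*17 = 60 + 1496 = 1556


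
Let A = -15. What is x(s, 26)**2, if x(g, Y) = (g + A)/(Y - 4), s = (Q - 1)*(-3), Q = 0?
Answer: 36/121 ≈ 0.29752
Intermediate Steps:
s = 3 (s = (0 - 1)*(-3) = -1*(-3) = 3)
x(g, Y) = (-15 + g)/(-4 + Y) (x(g, Y) = (g - 15)/(Y - 4) = (-15 + g)/(-4 + Y))
x(s, 26)**2 = ((-15 + 3)/(-4 + 26))**2 = (-12/22)**2 = ((1/22)*(-12))**2 = (-6/11)**2 = 36/121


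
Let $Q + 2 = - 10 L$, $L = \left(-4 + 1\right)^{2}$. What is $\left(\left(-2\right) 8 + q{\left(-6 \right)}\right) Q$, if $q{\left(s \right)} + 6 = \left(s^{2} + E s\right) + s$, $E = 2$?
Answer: $368$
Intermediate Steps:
$L = 9$ ($L = \left(-3\right)^{2} = 9$)
$Q = -92$ ($Q = -2 - 90 = -92$)
$q{\left(s \right)} = -6 + s^{2} + 3 s$ ($q{\left(s \right)} = -6 + \left(\left(s^{2} + 2 s\right) + s\right) = -6 + \left(s^{2} + 3 s\right) = -6 + s^{2} + 3 s$)
$\left(\left(-2\right) 8 + q{\left(-6 \right)}\right) Q = \left(\left(-2\right) 8 + \left(-6 + \left(-6\right)^{2} + 3 \left(-6\right)\right)\right) \left(-92\right) = \left(-16 - -12\right) \left(-92\right) = \left(-16 + 12\right) \left(-92\right) = \left(-4\right) \left(-92\right) = 368$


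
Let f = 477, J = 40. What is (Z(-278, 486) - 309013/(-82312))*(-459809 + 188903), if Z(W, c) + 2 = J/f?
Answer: -3258368555983/6543804 ≈ -4.9793e+5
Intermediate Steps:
Z(W, c) = -914/477 (Z(W, c) = -2 + 40/477 = -914/477)
(Z(-278, 486) - 309013/(-82312))*(-459809 + 188903) = (-914/477 - 309013/(-82312))*(-459809 + 188903) = (-914/477 - 309013*(-1/82312))*(-270906) = (-914/477 + 309013/82312)*(-270906) = (72166033/39262824)*(-270906) = -3258368555983/6543804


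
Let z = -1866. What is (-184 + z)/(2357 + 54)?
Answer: -2050/2411 ≈ -0.85027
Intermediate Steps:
(-184 + z)/(2357 + 54) = (-184 - 1866)/(2357 + 54) = -2050/2411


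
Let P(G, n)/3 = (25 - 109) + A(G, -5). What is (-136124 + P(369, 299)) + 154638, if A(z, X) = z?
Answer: 19369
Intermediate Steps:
P(G, n) = -252 + 3*G (P(G, n) = 3*((25 - 109) + G) = 3*(-84 + G) = -252 + 3*G)
(-136124 + P(369, 299)) + 154638 = (-136124 + (-252 + 3*369)) + 154638 = (-136124 + (-252 + 1107)) + 154638 = (-136124 + 855) + 154638 = -135269 + 154638 = 19369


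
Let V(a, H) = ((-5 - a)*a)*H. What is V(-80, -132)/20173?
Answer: 792000/20173 ≈ 39.260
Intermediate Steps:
V(a, H) = H*a*(-5 - a) (V(a, H) = (a*(-5 - a))*H = H*a*(-5 - a))
V(-80, -132)/20173 = -1*(-132)*(-80)*(5 - 80)/20173 = -1*(-132)*(-80)*(-75)*(1/20173) = 792000*(1/20173) = 792000/20173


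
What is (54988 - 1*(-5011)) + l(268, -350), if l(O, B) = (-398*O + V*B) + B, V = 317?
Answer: -157965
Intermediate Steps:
l(O, B) = -398*O + 318*B (l(O, B) = (-398*O + 317*B) + B = -398*O + 318*B)
(54988 - 1*(-5011)) + l(268, -350) = (54988 - 1*(-5011)) + (-398*268 + 318*(-350)) = (54988 + 5011) + (-106664 - 111300) = 59999 - 217964 = -157965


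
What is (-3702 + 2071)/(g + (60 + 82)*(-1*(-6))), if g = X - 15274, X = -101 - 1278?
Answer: 1631/15801 ≈ 0.10322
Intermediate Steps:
X = -1379
g = -16653 (g = -1379 - 15274 = -16653)
(-3702 + 2071)/(g + (60 + 82)*(-1*(-6))) = (-3702 + 2071)/(-16653 + (60 + 82)*(-1*(-6))) = -1631/(-16653 + 142*6) = -1631/(-16653 + 852) = -1631/(-15801) = -1631*(-1/15801) = 1631/15801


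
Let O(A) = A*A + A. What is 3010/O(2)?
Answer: 1505/3 ≈ 501.67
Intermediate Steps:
O(A) = A + A**2 (O(A) = A**2 + A = A + A**2)
3010/O(2) = 3010/((2*(1 + 2))) = 3010/((2*3)) = 3010/6 = 3010*(1/6) = 1505/3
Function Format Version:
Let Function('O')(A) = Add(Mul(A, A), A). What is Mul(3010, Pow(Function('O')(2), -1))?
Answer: Rational(1505, 3) ≈ 501.67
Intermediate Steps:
Function('O')(A) = Add(A, Pow(A, 2)) (Function('O')(A) = Add(Pow(A, 2), A) = Add(A, Pow(A, 2)))
Mul(3010, Pow(Function('O')(2), -1)) = Mul(3010, Pow(Mul(2, Add(1, 2)), -1)) = Mul(3010, Pow(Mul(2, 3), -1)) = Mul(3010, Pow(6, -1)) = Mul(3010, Rational(1, 6)) = Rational(1505, 3)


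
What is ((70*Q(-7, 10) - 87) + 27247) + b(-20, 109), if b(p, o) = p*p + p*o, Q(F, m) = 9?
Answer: 26010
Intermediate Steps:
b(p, o) = p² + o*p
((70*Q(-7, 10) - 87) + 27247) + b(-20, 109) = ((70*9 - 87) + 27247) - 20*(109 - 20) = ((630 - 87) + 27247) - 20*89 = (543 + 27247) - 1780 = 27790 - 1780 = 26010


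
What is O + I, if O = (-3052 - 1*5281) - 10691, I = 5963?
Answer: -13061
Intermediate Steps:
O = -19024 (O = (-3052 - 5281) - 10691 = -8333 - 10691 = -19024)
O + I = -19024 + 5963 = -13061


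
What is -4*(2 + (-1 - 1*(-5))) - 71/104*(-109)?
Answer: 5243/104 ≈ 50.413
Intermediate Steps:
-4*(2 + (-1 - 1*(-5))) - 71/104*(-109) = -4*(2 + (-1 + 5)) - 71*1/104*(-109) = -4*(2 + 4) - 71/104*(-109) = -4*6 + 7739/104 = -24 + 7739/104 = 5243/104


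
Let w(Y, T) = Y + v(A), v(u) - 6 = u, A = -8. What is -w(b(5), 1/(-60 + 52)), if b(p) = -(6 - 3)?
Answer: 5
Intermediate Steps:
b(p) = -3 (b(p) = -1*3 = -3)
v(u) = 6 + u
w(Y, T) = -2 + Y (w(Y, T) = Y + (6 - 8) = Y - 2 = -2 + Y)
-w(b(5), 1/(-60 + 52)) = -(-2 - 3) = -1*(-5) = 5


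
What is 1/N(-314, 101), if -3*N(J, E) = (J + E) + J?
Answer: 3/527 ≈ 0.0056926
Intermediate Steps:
N(J, E) = -2*J/3 - E/3 (N(J, E) = -((J + E) + J)/3 = -((E + J) + J)/3 = -(E + 2*J)/3 = -2*J/3 - E/3)
1/N(-314, 101) = 1/(-2/3*(-314) - 1/3*101) = 1/(628/3 - 101/3) = 1/(527/3) = 3/527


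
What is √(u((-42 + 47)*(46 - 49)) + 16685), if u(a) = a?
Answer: √16670 ≈ 129.11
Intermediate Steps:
√(u((-42 + 47)*(46 - 49)) + 16685) = √((-42 + 47)*(46 - 49) + 16685) = √(5*(-3) + 16685) = √(-15 + 16685) = √16670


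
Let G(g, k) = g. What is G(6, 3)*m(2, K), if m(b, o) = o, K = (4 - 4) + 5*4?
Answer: 120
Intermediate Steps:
K = 20 (K = 0 + 20 = 20)
G(6, 3)*m(2, K) = 6*20 = 120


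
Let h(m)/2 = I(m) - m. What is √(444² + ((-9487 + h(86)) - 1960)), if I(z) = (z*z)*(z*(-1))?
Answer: I*√1086595 ≈ 1042.4*I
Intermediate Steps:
I(z) = -z³ (I(z) = z²*(-z) = -z³)
h(m) = -2*m - 2*m³ (h(m) = 2*(-m³ - m) = 2*(-m - m³) = -2*m - 2*m³)
√(444² + ((-9487 + h(86)) - 1960)) = √(444² + ((-9487 + 2*86*(-1 - 1*86²)) - 1960)) = √(197136 + ((-9487 + 2*86*(-1 - 1*7396)) - 1960)) = √(197136 + ((-9487 + 2*86*(-1 - 7396)) - 1960)) = √(197136 + ((-9487 + 2*86*(-7397)) - 1960)) = √(197136 + ((-9487 - 1272284) - 1960)) = √(197136 + (-1281771 - 1960)) = √(197136 - 1283731) = √(-1086595) = I*√1086595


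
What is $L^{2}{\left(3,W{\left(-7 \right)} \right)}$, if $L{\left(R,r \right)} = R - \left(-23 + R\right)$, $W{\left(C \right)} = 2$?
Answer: $529$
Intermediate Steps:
$L{\left(R,r \right)} = 23$
$L^{2}{\left(3,W{\left(-7 \right)} \right)} = 23^{2} = 529$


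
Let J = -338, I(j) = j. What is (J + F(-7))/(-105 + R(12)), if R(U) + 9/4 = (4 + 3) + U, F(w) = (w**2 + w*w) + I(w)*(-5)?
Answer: 820/353 ≈ 2.3229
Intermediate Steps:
F(w) = -5*w + 2*w**2 (F(w) = (w**2 + w*w) + w*(-5) = (w**2 + w**2) - 5*w = 2*w**2 - 5*w = -5*w + 2*w**2)
R(U) = 19/4 + U (R(U) = -9/4 + ((4 + 3) + U) = -9/4 + (7 + U) = 19/4 + U)
(J + F(-7))/(-105 + R(12)) = (-338 - 7*(-5 + 2*(-7)))/(-105 + (19/4 + 12)) = (-338 - 7*(-5 - 14))/(-105 + 67/4) = (-338 - 7*(-19))/(-353/4) = (-338 + 133)*(-4/353) = -205*(-4/353) = 820/353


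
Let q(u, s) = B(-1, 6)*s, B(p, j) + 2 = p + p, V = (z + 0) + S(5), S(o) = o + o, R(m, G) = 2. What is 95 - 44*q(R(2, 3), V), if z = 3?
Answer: 2383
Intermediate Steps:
S(o) = 2*o
V = 13 (V = (3 + 0) + 2*5 = 3 + 10 = 13)
B(p, j) = -2 + 2*p (B(p, j) = -2 + (p + p) = -2 + 2*p)
q(u, s) = -4*s (q(u, s) = (-2 + 2*(-1))*s = (-2 - 2)*s = -4*s)
95 - 44*q(R(2, 3), V) = 95 - (-176)*13 = 95 - 44*(-52) = 95 + 2288 = 2383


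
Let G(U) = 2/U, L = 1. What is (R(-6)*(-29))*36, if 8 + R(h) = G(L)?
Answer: 6264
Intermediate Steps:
R(h) = -6 (R(h) = -8 + 2/1 = -8 + 2*1 = -8 + 2 = -6)
(R(-6)*(-29))*36 = -6*(-29)*36 = 174*36 = 6264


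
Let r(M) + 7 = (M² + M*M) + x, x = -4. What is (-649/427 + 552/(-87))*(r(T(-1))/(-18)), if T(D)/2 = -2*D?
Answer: 32463/3538 ≈ 9.1755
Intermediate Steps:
T(D) = -4*D (T(D) = 2*(-2*D) = -4*D)
r(M) = -11 + 2*M² (r(M) = -7 + ((M² + M*M) - 4) = -7 + ((M² + M²) - 4) = -7 + (2*M² - 4) = -7 + (-4 + 2*M²) = -11 + 2*M²)
(-649/427 + 552/(-87))*(r(T(-1))/(-18)) = (-649/427 + 552/(-87))*((-11 + 2*(-4*(-1))²)/(-18)) = (-649*1/427 + 552*(-1/87))*((-11 + 2*4²)*(-1/18)) = (-649/427 - 184/29)*((-11 + 2*16)*(-1/18)) = -97389*(-11 + 32)*(-1)/(12383*18) = -292167*(-1)/(1769*18) = -97389/12383*(-7/6) = 32463/3538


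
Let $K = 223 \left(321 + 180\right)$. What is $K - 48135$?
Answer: $63588$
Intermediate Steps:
$K = 111723$ ($K = 223 \cdot 501 = 111723$)
$K - 48135 = 111723 - 48135 = 63588$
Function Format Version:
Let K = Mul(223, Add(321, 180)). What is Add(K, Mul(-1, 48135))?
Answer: 63588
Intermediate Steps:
K = 111723 (K = Mul(223, 501) = 111723)
Add(K, Mul(-1, 48135)) = Add(111723, Mul(-1, 48135)) = Add(111723, -48135) = 63588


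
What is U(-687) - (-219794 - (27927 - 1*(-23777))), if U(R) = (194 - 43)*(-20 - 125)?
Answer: 249603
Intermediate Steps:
U(R) = -21895 (U(R) = 151*(-145) = -21895)
U(-687) - (-219794 - (27927 - 1*(-23777))) = -21895 - (-219794 - (27927 - 1*(-23777))) = -21895 - (-219794 - (27927 + 23777)) = -21895 - (-219794 - 1*51704) = -21895 - (-219794 - 51704) = -21895 - 1*(-271498) = -21895 + 271498 = 249603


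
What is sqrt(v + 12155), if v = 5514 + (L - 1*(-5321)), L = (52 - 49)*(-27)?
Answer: sqrt(22909) ≈ 151.36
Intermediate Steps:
L = -81 (L = 3*(-27) = -81)
v = 10754 (v = 5514 + (-81 - 1*(-5321)) = 5514 + (-81 + 5321) = 5514 + 5240 = 10754)
sqrt(v + 12155) = sqrt(10754 + 12155) = sqrt(22909)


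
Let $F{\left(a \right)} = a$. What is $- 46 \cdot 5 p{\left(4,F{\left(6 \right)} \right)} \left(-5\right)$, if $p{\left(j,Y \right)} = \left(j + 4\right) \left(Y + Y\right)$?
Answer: $110400$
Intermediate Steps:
$p{\left(j,Y \right)} = 2 Y \left(4 + j\right)$ ($p{\left(j,Y \right)} = \left(4 + j\right) 2 Y = 2 Y \left(4 + j\right)$)
$- 46 \cdot 5 p{\left(4,F{\left(6 \right)} \right)} \left(-5\right) = - 46 \cdot 5 \cdot 2 \cdot 6 \left(4 + 4\right) \left(-5\right) = - 46 \cdot 5 \cdot 2 \cdot 6 \cdot 8 \left(-5\right) = - 46 \cdot 5 \cdot 96 \left(-5\right) = \left(-46\right) 480 \left(-5\right) = \left(-22080\right) \left(-5\right) = 110400$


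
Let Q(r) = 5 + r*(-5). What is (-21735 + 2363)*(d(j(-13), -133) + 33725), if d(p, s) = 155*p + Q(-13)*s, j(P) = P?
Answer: -433932800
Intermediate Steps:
Q(r) = 5 - 5*r
d(p, s) = 70*s + 155*p (d(p, s) = 155*p + (5 - 5*(-13))*s = 155*p + (5 + 65)*s = 155*p + 70*s = 70*s + 155*p)
(-21735 + 2363)*(d(j(-13), -133) + 33725) = (-21735 + 2363)*((70*(-133) + 155*(-13)) + 33725) = -19372*((-9310 - 2015) + 33725) = -19372*(-11325 + 33725) = -19372*22400 = -433932800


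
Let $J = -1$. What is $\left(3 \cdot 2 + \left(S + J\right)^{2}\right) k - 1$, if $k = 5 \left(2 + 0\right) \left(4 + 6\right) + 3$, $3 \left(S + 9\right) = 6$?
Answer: $7209$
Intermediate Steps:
$S = -7$ ($S = -9 + \frac{1}{3} \cdot 6 = -9 + 2 = -7$)
$k = 103$ ($k = 5 \cdot 2 \cdot 10 + 3 = 5 \cdot 20 + 3 = 100 + 3 = 103$)
$\left(3 \cdot 2 + \left(S + J\right)^{2}\right) k - 1 = \left(3 \cdot 2 + \left(-7 - 1\right)^{2}\right) 103 - 1 = \left(6 + \left(-8\right)^{2}\right) 103 - 1 = \left(6 + 64\right) 103 - 1 = 70 \cdot 103 - 1 = 7210 - 1 = 7209$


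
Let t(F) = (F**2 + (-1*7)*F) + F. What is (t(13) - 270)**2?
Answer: 32041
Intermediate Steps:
t(F) = F**2 - 6*F (t(F) = (F**2 - 7*F) + F = F**2 - 6*F)
(t(13) - 270)**2 = (13*(-6 + 13) - 270)**2 = (13*7 - 270)**2 = (91 - 270)**2 = (-179)**2 = 32041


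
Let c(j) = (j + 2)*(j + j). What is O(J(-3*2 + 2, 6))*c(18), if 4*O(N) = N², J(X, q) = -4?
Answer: 2880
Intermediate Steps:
O(N) = N²/4
c(j) = 2*j*(2 + j) (c(j) = (2 + j)*(2*j) = 2*j*(2 + j))
O(J(-3*2 + 2, 6))*c(18) = ((¼)*(-4)²)*(2*18*(2 + 18)) = ((¼)*16)*(2*18*20) = 4*720 = 2880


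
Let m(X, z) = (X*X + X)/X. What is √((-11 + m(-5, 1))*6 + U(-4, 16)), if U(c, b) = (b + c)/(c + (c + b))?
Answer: I*√354/2 ≈ 9.4074*I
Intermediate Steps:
m(X, z) = (X + X²)/X (m(X, z) = (X² + X)/X = (X + X²)/X)
U(c, b) = (b + c)/(b + 2*c) (U(c, b) = (b + c)/(c + (b + c)) = (b + c)/(b + 2*c))
√((-11 + m(-5, 1))*6 + U(-4, 16)) = √((-11 + (1 - 5))*6 + (16 - 4)/(16 + 2*(-4))) = √((-11 - 4)*6 + 12/(16 - 8)) = √(-15*6 + 12/8) = √(-90 + (⅛)*12) = √(-90 + 3/2) = √(-177/2) = I*√354/2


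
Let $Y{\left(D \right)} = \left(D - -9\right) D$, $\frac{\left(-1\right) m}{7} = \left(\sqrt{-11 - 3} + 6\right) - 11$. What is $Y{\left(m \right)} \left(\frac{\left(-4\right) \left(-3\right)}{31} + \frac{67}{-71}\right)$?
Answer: $- \frac{1046150}{2201} + \frac{677425 i \sqrt{14}}{2201} \approx -475.31 + 1151.6 i$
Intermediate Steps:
$m = 35 - 7 i \sqrt{14}$ ($m = - 7 \left(\left(\sqrt{-11 - 3} + 6\right) - 11\right) = - 7 \left(\left(\sqrt{-14} + 6\right) - 11\right) = - 7 \left(\left(i \sqrt{14} + 6\right) - 11\right) = - 7 \left(\left(6 + i \sqrt{14}\right) - 11\right) = - 7 \left(-5 + i \sqrt{14}\right) = 35 - 7 i \sqrt{14} \approx 35.0 - 26.192 i$)
$Y{\left(D \right)} = D \left(9 + D\right)$ ($Y{\left(D \right)} = \left(D + 9\right) D = \left(9 + D\right) D = D \left(9 + D\right)$)
$Y{\left(m \right)} \left(\frac{\left(-4\right) \left(-3\right)}{31} + \frac{67}{-71}\right) = \left(35 - 7 i \sqrt{14}\right) \left(9 + \left(35 - 7 i \sqrt{14}\right)\right) \left(\frac{\left(-4\right) \left(-3\right)}{31} + \frac{67}{-71}\right) = \left(35 - 7 i \sqrt{14}\right) \left(44 - 7 i \sqrt{14}\right) \left(12 \cdot \frac{1}{31} + 67 \left(- \frac{1}{71}\right)\right) = \left(35 - 7 i \sqrt{14}\right) \left(44 - 7 i \sqrt{14}\right) \left(\frac{12}{31} - \frac{67}{71}\right) = \left(35 - 7 i \sqrt{14}\right) \left(44 - 7 i \sqrt{14}\right) \left(- \frac{1225}{2201}\right) = - \frac{1225 \left(35 - 7 i \sqrt{14}\right) \left(44 - 7 i \sqrt{14}\right)}{2201}$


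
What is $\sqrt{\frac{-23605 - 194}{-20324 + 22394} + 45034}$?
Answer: $\frac{\sqrt{21435213630}}{690} \approx 212.19$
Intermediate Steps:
$\sqrt{\frac{-23605 - 194}{-20324 + 22394} + 45034} = \sqrt{- \frac{23799}{2070} + 45034} = \sqrt{\left(-23799\right) \frac{1}{2070} + 45034} = \sqrt{- \frac{7933}{690} + 45034} = \sqrt{\frac{31065527}{690}} = \frac{\sqrt{21435213630}}{690}$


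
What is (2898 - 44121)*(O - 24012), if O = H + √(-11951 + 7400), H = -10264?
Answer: 1412959548 - 41223*I*√4551 ≈ 1.413e+9 - 2.7809e+6*I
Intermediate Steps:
O = -10264 + I*√4551 (O = -10264 + √(-11951 + 7400) = -10264 + √(-4551) = -10264 + I*√4551 ≈ -10264.0 + 67.461*I)
(2898 - 44121)*(O - 24012) = (2898 - 44121)*((-10264 + I*√4551) - 24012) = -41223*(-34276 + I*√4551) = 1412959548 - 41223*I*√4551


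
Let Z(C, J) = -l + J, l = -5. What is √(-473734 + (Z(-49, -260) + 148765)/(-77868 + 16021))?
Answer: 6*I*√50335169141366/61847 ≈ 688.29*I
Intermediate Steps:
Z(C, J) = 5 + J (Z(C, J) = -1*(-5) + J = 5 + J)
√(-473734 + (Z(-49, -260) + 148765)/(-77868 + 16021)) = √(-473734 + ((5 - 260) + 148765)/(-77868 + 16021)) = √(-473734 + (-255 + 148765)/(-61847)) = √(-473734 + 148510*(-1/61847)) = √(-473734 - 148510/61847) = √(-29299175208/61847) = 6*I*√50335169141366/61847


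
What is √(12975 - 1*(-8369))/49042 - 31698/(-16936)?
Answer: 15849/8468 + 2*√1334/24521 ≈ 1.8746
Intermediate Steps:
√(12975 - 1*(-8369))/49042 - 31698/(-16936) = √(12975 + 8369)*(1/49042) - 31698*(-1/16936) = √21344*(1/49042) + 15849/8468 = (4*√1334)*(1/49042) + 15849/8468 = 2*√1334/24521 + 15849/8468 = 15849/8468 + 2*√1334/24521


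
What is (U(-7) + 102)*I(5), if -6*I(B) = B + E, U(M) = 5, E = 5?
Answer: -535/3 ≈ -178.33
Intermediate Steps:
I(B) = -5/6 - B/6 (I(B) = -(B + 5)/6 = -(5 + B)/6 = -5/6 - B/6)
(U(-7) + 102)*I(5) = (5 + 102)*(-5/6 - 1/6*5) = 107*(-5/6 - 5/6) = 107*(-5/3) = -535/3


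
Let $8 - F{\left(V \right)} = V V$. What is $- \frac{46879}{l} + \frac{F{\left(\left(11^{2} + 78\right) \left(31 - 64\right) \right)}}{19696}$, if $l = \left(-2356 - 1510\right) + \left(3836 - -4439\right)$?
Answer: $- \frac{191063574513}{86839664} \approx -2200.2$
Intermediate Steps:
$F{\left(V \right)} = 8 - V^{2}$ ($F{\left(V \right)} = 8 - V V = 8 - V^{2}$)
$l = 4409$ ($l = -3866 + \left(3836 + 4439\right) = -3866 + 8275 = 4409$)
$- \frac{46879}{l} + \frac{F{\left(\left(11^{2} + 78\right) \left(31 - 64\right) \right)}}{19696} = - \frac{46879}{4409} + \frac{8 - \left(\left(11^{2} + 78\right) \left(31 - 64\right)\right)^{2}}{19696} = \left(-46879\right) \frac{1}{4409} + \left(8 - \left(\left(121 + 78\right) \left(-33\right)\right)^{2}\right) \frac{1}{19696} = - \frac{46879}{4409} + \left(8 - \left(199 \left(-33\right)\right)^{2}\right) \frac{1}{19696} = - \frac{46879}{4409} + \left(8 - \left(-6567\right)^{2}\right) \frac{1}{19696} = - \frac{46879}{4409} + \left(8 - 43125489\right) \frac{1}{19696} = - \frac{46879}{4409} - \frac{43125481}{19696} = - \frac{191063574513}{86839664}$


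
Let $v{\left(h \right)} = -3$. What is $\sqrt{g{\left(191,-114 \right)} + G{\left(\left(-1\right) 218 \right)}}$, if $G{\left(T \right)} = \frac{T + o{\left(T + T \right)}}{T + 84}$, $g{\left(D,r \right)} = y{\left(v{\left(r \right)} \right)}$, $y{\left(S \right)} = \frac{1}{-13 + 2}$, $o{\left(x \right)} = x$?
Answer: $\frac{\sqrt{2601610}}{737} \approx 2.1885$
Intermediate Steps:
$y{\left(S \right)} = - \frac{1}{11}$ ($y{\left(S \right)} = \frac{1}{-11} = - \frac{1}{11}$)
$g{\left(D,r \right)} = - \frac{1}{11}$
$G{\left(T \right)} = \frac{3 T}{84 + T}$ ($G{\left(T \right)} = \frac{T + \left(T + T\right)}{T + 84} = \frac{T + 2 T}{84 + T} = \frac{3 T}{84 + T}$)
$\sqrt{g{\left(191,-114 \right)} + G{\left(\left(-1\right) 218 \right)}} = \sqrt{- \frac{1}{11} + \frac{3 \left(\left(-1\right) 218\right)}{84 - 218}} = \sqrt{- \frac{1}{11} + 3 \left(-218\right) \frac{1}{84 - 218}} = \sqrt{- \frac{1}{11} + 3 \left(-218\right) \frac{1}{-134}} = \sqrt{- \frac{1}{11} + 3 \left(-218\right) \left(- \frac{1}{134}\right)} = \sqrt{- \frac{1}{11} + \frac{327}{67}} = \sqrt{\frac{3530}{737}} = \frac{\sqrt{2601610}}{737}$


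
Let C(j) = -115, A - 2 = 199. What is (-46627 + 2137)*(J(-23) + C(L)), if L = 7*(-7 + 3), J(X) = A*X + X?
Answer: 211816890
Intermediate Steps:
A = 201 (A = 2 + 199 = 201)
J(X) = 202*X (J(X) = 201*X + X = 202*X)
L = -28 (L = 7*(-4) = -28)
(-46627 + 2137)*(J(-23) + C(L)) = (-46627 + 2137)*(202*(-23) - 115) = -44490*(-4646 - 115) = -44490*(-4761) = 211816890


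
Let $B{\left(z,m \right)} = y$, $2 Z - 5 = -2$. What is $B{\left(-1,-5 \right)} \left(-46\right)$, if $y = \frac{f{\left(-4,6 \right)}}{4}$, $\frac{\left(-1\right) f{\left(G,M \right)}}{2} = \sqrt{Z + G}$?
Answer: $\frac{23 i \sqrt{10}}{2} \approx 36.366 i$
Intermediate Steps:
$Z = \frac{3}{2}$ ($Z = \frac{5}{2} + \frac{1}{2} \left(-2\right) = \frac{5}{2} - 1 = \frac{3}{2} \approx 1.5$)
$f{\left(G,M \right)} = - 2 \sqrt{\frac{3}{2} + G}$
$y = - \frac{i \sqrt{10}}{4}$ ($y = \frac{\left(-1\right) \sqrt{6 + 4 \left(-4\right)}}{4} = - \sqrt{6 - 16} \cdot \frac{1}{4} = - \sqrt{-10} \cdot \frac{1}{4} = - i \sqrt{10} \cdot \frac{1}{4} = - \frac{i \sqrt{10}}{4} \approx - 0.79057 i$)
$B{\left(z,m \right)} = - \frac{i \sqrt{10}}{4}$
$B{\left(-1,-5 \right)} \left(-46\right) = - \frac{i \sqrt{10}}{4} \left(-46\right) = \frac{23 i \sqrt{10}}{2}$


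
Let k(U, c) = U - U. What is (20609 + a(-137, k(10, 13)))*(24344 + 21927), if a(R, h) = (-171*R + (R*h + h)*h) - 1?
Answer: 2037543485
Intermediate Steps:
k(U, c) = 0
a(R, h) = -1 - 171*R + h*(h + R*h) (a(R, h) = (-171*R + (h + R*h)*h) - 1 = (-171*R + h*(h + R*h)) - 1 = -1 - 171*R + h*(h + R*h))
(20609 + a(-137, k(10, 13)))*(24344 + 21927) = (20609 + (-1 + 0² - 171*(-137) - 137*0²))*(24344 + 21927) = (20609 + (-1 + 0 + 23427 - 137*0))*46271 = (20609 + (-1 + 0 + 23427 + 0))*46271 = (20609 + 23426)*46271 = 44035*46271 = 2037543485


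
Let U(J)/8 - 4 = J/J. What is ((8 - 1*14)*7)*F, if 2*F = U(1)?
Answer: -840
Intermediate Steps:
U(J) = 40 (U(J) = 32 + 8*(J/J) = 32 + 8*1 = 32 + 8 = 40)
F = 20 (F = (½)*40 = 20)
((8 - 1*14)*7)*F = ((8 - 1*14)*7)*20 = ((8 - 14)*7)*20 = -6*7*20 = -42*20 = -840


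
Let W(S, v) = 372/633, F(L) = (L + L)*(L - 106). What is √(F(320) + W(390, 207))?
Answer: 2*√1524405581/211 ≈ 370.08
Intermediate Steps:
F(L) = 2*L*(-106 + L) (F(L) = (2*L)*(-106 + L) = 2*L*(-106 + L))
W(S, v) = 124/211 (W(S, v) = 372*(1/633) = 124/211)
√(F(320) + W(390, 207)) = √(2*320*(-106 + 320) + 124/211) = √(2*320*214 + 124/211) = √(136960 + 124/211) = √(28898684/211) = 2*√1524405581/211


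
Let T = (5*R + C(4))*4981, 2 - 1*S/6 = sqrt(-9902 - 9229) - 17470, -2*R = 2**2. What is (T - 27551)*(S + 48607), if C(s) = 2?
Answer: -10341635161 + 404394*I*sqrt(19131) ≈ -1.0342e+10 + 5.5934e+7*I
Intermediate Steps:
R = -2 (R = -1/2*2**2 = -1/2*4 = -2)
S = 104832 - 6*I*sqrt(19131) (S = 12 - 6*(sqrt(-9902 - 9229) - 17470) = 12 - 6*(sqrt(-19131) - 17470) = 12 - 6*(I*sqrt(19131) - 17470) = 12 - 6*(-17470 + I*sqrt(19131)) = 12 + (104820 - 6*I*sqrt(19131)) = 104832 - 6*I*sqrt(19131) ≈ 1.0483e+5 - 829.89*I)
T = -39848 (T = (5*(-2) + 2)*4981 = (-10 + 2)*4981 = -8*4981 = -39848)
(T - 27551)*(S + 48607) = (-39848 - 27551)*((104832 - 6*I*sqrt(19131)) + 48607) = -67399*(153439 - 6*I*sqrt(19131)) = -10341635161 + 404394*I*sqrt(19131)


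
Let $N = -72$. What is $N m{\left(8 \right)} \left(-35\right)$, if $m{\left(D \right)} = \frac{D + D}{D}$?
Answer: $5040$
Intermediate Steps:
$m{\left(D \right)} = 2$ ($m{\left(D \right)} = \frac{2 D}{D} = 2$)
$N m{\left(8 \right)} \left(-35\right) = \left(-72\right) 2 \left(-35\right) = \left(-144\right) \left(-35\right) = 5040$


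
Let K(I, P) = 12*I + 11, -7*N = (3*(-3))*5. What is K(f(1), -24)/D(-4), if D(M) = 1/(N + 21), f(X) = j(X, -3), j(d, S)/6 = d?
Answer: 15936/7 ≈ 2276.6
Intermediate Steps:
j(d, S) = 6*d
f(X) = 6*X
N = 45/7 (N = -3*(-3)*5/7 = -(-9)*5/7 = -⅐*(-45) = 45/7 ≈ 6.4286)
D(M) = 7/192 (D(M) = 1/(45/7 + 21) = 1/(192/7) = 7/192)
K(I, P) = 11 + 12*I
K(f(1), -24)/D(-4) = (11 + 12*(6*1))/(7/192) = (11 + 12*6)*(192/7) = (11 + 72)*(192/7) = 83*(192/7) = 15936/7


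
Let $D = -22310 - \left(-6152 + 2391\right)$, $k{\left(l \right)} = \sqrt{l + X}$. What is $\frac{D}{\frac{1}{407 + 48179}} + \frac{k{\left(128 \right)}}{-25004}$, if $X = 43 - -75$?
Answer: $-901221714 - \frac{\sqrt{246}}{25004} \approx -9.0122 \cdot 10^{8}$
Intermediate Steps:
$X = 118$ ($X = 43 + 75 = 118$)
$k{\left(l \right)} = \sqrt{118 + l}$ ($k{\left(l \right)} = \sqrt{l + 118} = \sqrt{118 + l}$)
$D = -18549$ ($D = -22310 - -3761 = -22310 + 3761 = -18549$)
$\frac{D}{\frac{1}{407 + 48179}} + \frac{k{\left(128 \right)}}{-25004} = - \frac{18549}{\frac{1}{407 + 48179}} + \frac{\sqrt{118 + 128}}{-25004} = - \frac{18549}{\frac{1}{48586}} + \sqrt{246} \left(- \frac{1}{25004}\right) = - 18549 \frac{1}{\frac{1}{48586}} - \frac{\sqrt{246}}{25004} = \left(-18549\right) 48586 - \frac{\sqrt{246}}{25004} = -901221714 - \frac{\sqrt{246}}{25004}$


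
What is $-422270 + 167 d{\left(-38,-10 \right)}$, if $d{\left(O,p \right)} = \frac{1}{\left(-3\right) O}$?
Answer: $- \frac{48138613}{114} \approx -4.2227 \cdot 10^{5}$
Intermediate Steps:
$d{\left(O,p \right)} = - \frac{1}{3 O}$
$-422270 + 167 d{\left(-38,-10 \right)} = -422270 + 167 \left(- \frac{1}{3 \left(-38\right)}\right) = -422270 + 167 \left(\left(- \frac{1}{3}\right) \left(- \frac{1}{38}\right)\right) = -422270 + 167 \cdot \frac{1}{114} = -422270 + \frac{167}{114} = - \frac{48138613}{114}$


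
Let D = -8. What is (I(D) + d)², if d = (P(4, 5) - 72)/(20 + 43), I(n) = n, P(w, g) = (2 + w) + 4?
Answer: 320356/3969 ≈ 80.714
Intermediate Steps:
P(w, g) = 6 + w
d = -62/63 (d = ((6 + 4) - 72)/(20 + 43) = (10 - 72)/63 = -62*1/63 = -62/63 ≈ -0.98413)
(I(D) + d)² = (-8 - 62/63)² = (-566/63)² = 320356/3969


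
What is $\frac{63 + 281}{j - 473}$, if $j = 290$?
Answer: $- \frac{344}{183} \approx -1.8798$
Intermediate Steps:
$\frac{63 + 281}{j - 473} = \frac{63 + 281}{290 - 473} = \frac{344}{-183} = 344 \left(- \frac{1}{183}\right) = - \frac{344}{183}$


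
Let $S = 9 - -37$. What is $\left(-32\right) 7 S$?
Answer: $-10304$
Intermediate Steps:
$S = 46$ ($S = 9 + 37 = 46$)
$\left(-32\right) 7 S = \left(-32\right) 7 \cdot 46 = \left(-224\right) 46 = -10304$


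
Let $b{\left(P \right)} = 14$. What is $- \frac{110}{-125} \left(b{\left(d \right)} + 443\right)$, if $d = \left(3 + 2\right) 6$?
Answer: $\frac{10054}{25} \approx 402.16$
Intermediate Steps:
$d = 30$ ($d = 5 \cdot 6 = 30$)
$- \frac{110}{-125} \left(b{\left(d \right)} + 443\right) = - \frac{110}{-125} \left(14 + 443\right) = \left(-110\right) \left(- \frac{1}{125}\right) 457 = \frac{22}{25} \cdot 457 = \frac{10054}{25}$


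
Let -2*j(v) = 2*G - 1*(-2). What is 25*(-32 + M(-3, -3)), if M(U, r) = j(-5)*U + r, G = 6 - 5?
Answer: -725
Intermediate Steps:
G = 1
j(v) = -2 (j(v) = -(2*1 - 1*(-2))/2 = -(2 + 2)/2 = -½*4 = -2)
M(U, r) = r - 2*U (M(U, r) = -2*U + r = r - 2*U)
25*(-32 + M(-3, -3)) = 25*(-32 + (-3 - 2*(-3))) = 25*(-32 + (-3 + 6)) = 25*(-32 + 3) = 25*(-29) = -725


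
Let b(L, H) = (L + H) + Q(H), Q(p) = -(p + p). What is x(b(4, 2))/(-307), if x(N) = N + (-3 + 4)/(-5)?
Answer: -9/1535 ≈ -0.0058632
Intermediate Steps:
Q(p) = -2*p
b(L, H) = L - H (b(L, H) = (L + H) - 2*H = (H + L) - 2*H = L - H)
x(N) = -⅕ + N (x(N) = N + 1*(-⅕) = N - ⅕ = -⅕ + N)
x(b(4, 2))/(-307) = (-⅕ + (4 - 1*2))/(-307) = (-⅕ + (4 - 2))*(-1/307) = (-⅕ + 2)*(-1/307) = (9/5)*(-1/307) = -9/1535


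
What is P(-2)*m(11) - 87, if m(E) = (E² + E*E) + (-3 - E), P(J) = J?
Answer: -543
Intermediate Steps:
m(E) = -3 - E + 2*E² (m(E) = (E² + E²) + (-3 - E) = 2*E² + (-3 - E) = -3 - E + 2*E²)
P(-2)*m(11) - 87 = -2*(-3 - 1*11 + 2*11²) - 87 = -2*(-3 - 11 + 2*121) - 87 = -2*(-3 - 11 + 242) - 87 = -2*228 - 87 = -456 - 87 = -543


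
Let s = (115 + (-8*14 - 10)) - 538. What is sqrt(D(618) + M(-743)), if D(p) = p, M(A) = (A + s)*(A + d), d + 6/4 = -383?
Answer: sqrt(1452838) ≈ 1205.3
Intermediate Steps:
d = -769/2 (d = -3/2 - 383 = -769/2 ≈ -384.50)
s = -545 (s = (115 + (-112 - 10)) - 538 = (115 - 122) - 538 = -7 - 538 = -545)
M(A) = (-545 + A)*(-769/2 + A) (M(A) = (A - 545)*(A - 769/2) = (-545 + A)*(-769/2 + A))
sqrt(D(618) + M(-743)) = sqrt(618 + (419105/2 + (-743)**2 - 1859/2*(-743))) = sqrt(618 + (419105/2 + 552049 + 1381237/2)) = sqrt(618 + 1452220) = sqrt(1452838)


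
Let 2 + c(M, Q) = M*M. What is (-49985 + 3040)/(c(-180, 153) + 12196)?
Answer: -46945/44594 ≈ -1.0527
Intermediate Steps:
c(M, Q) = -2 + M**2 (c(M, Q) = -2 + M*M = -2 + M**2)
(-49985 + 3040)/(c(-180, 153) + 12196) = (-49985 + 3040)/((-2 + (-180)**2) + 12196) = -46945/((-2 + 32400) + 12196) = -46945/(32398 + 12196) = -46945/44594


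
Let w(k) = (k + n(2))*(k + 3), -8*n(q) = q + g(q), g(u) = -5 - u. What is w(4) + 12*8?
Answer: 1027/8 ≈ 128.38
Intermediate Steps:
n(q) = 5/8 (n(q) = -(q + (-5 - q))/8 = -1/8*(-5) = 5/8)
w(k) = (3 + k)*(5/8 + k) (w(k) = (k + 5/8)*(k + 3) = (5/8 + k)*(3 + k) = (3 + k)*(5/8 + k))
w(4) + 12*8 = (15/8 + 4**2 + (29/8)*4) + 12*8 = (15/8 + 16 + 29/2) + 96 = 259/8 + 96 = 1027/8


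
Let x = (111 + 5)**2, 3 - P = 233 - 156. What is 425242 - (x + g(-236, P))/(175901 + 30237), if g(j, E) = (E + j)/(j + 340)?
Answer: 4558243141035/10719176 ≈ 4.2524e+5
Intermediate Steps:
P = -74 (P = 3 - (233 - 156) = 3 - 1*77 = 3 - 77 = -74)
g(j, E) = (E + j)/(340 + j)
x = 13456 (x = 116**2 = 13456)
425242 - (x + g(-236, P))/(175901 + 30237) = 425242 - (13456 + (-74 - 236)/(340 - 236))/(175901 + 30237) = 425242 - (13456 - 310/104)/206138 = 425242 - (13456 + (1/104)*(-310))/206138 = 425242 - (13456 - 155/52)/206138 = 425242 - 699557/(52*206138) = 425242 - 1*699557/10719176 = 425242 - 699557/10719176 = 4558243141035/10719176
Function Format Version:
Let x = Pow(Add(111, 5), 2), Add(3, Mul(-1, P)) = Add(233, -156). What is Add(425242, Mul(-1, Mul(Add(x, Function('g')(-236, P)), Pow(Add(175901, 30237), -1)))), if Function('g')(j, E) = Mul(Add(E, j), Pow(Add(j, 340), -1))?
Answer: Rational(4558243141035, 10719176) ≈ 4.2524e+5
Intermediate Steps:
P = -74 (P = Add(3, Mul(-1, Add(233, -156))) = Add(3, Mul(-1, 77)) = Add(3, -77) = -74)
Function('g')(j, E) = Mul(Pow(Add(340, j), -1), Add(E, j)) (Function('g')(j, E) = Mul(Add(E, j), Pow(Add(340, j), -1)) = Mul(Pow(Add(340, j), -1), Add(E, j)))
x = 13456 (x = Pow(116, 2) = 13456)
Add(425242, Mul(-1, Mul(Add(x, Function('g')(-236, P)), Pow(Add(175901, 30237), -1)))) = Add(425242, Mul(-1, Mul(Add(13456, Mul(Pow(Add(340, -236), -1), Add(-74, -236))), Pow(Add(175901, 30237), -1)))) = Add(425242, Mul(-1, Mul(Add(13456, Mul(Pow(104, -1), -310)), Pow(206138, -1)))) = Add(425242, Mul(-1, Mul(Add(13456, Mul(Rational(1, 104), -310)), Rational(1, 206138)))) = Add(425242, Mul(-1, Mul(Add(13456, Rational(-155, 52)), Rational(1, 206138)))) = Add(425242, Mul(-1, Mul(Rational(699557, 52), Rational(1, 206138)))) = Add(425242, Mul(-1, Rational(699557, 10719176))) = Add(425242, Rational(-699557, 10719176)) = Rational(4558243141035, 10719176)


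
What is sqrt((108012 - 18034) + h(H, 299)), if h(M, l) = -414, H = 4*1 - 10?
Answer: 2*sqrt(22391) ≈ 299.27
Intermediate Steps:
H = -6 (H = 4 - 10 = -6)
sqrt((108012 - 18034) + h(H, 299)) = sqrt((108012 - 18034) - 414) = sqrt(89978 - 414) = sqrt(89564) = 2*sqrt(22391)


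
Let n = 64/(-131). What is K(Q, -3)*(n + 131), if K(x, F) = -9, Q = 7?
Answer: -153873/131 ≈ -1174.6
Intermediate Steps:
n = -64/131 (n = 64*(-1/131) = -64/131 ≈ -0.48855)
K(Q, -3)*(n + 131) = -9*(-64/131 + 131) = -9*17097/131 = -153873/131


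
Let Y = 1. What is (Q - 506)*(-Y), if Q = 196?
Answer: 310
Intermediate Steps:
(Q - 506)*(-Y) = (196 - 506)*(-1*1) = -310*(-1) = 310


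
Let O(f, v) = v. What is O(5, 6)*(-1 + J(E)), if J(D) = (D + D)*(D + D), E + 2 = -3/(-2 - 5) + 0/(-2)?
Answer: 2610/49 ≈ 53.265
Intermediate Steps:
E = -11/7 (E = -2 + (-3/(-2 - 5) + 0/(-2)) = -2 + (-3/(-7) + 0*(-½)) = -2 + (-3*(-⅐) + 0) = -2 + (3/7 + 0) = -2 + 3/7 = -11/7 ≈ -1.5714)
J(D) = 4*D² (J(D) = (2*D)*(2*D) = 4*D²)
O(5, 6)*(-1 + J(E)) = 6*(-1 + 4*(-11/7)²) = 6*(-1 + 4*(121/49)) = 6*(-1 + 484/49) = 6*(435/49) = 2610/49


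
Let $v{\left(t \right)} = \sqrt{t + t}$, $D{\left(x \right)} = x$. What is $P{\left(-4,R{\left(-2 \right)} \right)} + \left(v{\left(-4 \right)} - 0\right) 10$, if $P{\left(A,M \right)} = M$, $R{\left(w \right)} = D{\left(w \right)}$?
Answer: $-2 + 20 i \sqrt{2} \approx -2.0 + 28.284 i$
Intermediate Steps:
$R{\left(w \right)} = w$
$v{\left(t \right)} = \sqrt{2} \sqrt{t}$ ($v{\left(t \right)} = \sqrt{2 t} = \sqrt{2} \sqrt{t}$)
$P{\left(-4,R{\left(-2 \right)} \right)} + \left(v{\left(-4 \right)} - 0\right) 10 = -2 + \left(\sqrt{2} \sqrt{-4} - 0\right) 10 = -2 + \left(\sqrt{2} \cdot 2 i + 0\right) 10 = -2 + \left(2 i \sqrt{2} + 0\right) 10 = -2 + 2 i \sqrt{2} \cdot 10 = -2 + 20 i \sqrt{2}$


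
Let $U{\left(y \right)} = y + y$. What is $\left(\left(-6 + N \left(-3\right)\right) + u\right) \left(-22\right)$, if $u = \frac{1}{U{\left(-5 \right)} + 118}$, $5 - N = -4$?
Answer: $\frac{39193}{54} \approx 725.8$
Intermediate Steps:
$N = 9$ ($N = 5 - -4 = 5 + 4 = 9$)
$U{\left(y \right)} = 2 y$
$u = \frac{1}{108}$ ($u = \frac{1}{2 \left(-5\right) + 118} = \frac{1}{-10 + 118} = \frac{1}{108} \approx 0.0092593$)
$\left(\left(-6 + N \left(-3\right)\right) + u\right) \left(-22\right) = \left(\left(-6 + 9 \left(-3\right)\right) + \frac{1}{108}\right) \left(-22\right) = \left(\left(-6 - 27\right) + \frac{1}{108}\right) \left(-22\right) = \left(-33 + \frac{1}{108}\right) \left(-22\right) = \left(- \frac{3563}{108}\right) \left(-22\right) = \frac{39193}{54}$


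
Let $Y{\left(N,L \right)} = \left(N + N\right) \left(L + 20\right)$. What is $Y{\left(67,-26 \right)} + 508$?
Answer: $-296$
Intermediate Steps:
$Y{\left(N,L \right)} = 2 N \left(20 + L\right)$
$Y{\left(67,-26 \right)} + 508 = 2 \cdot 67 \left(20 - 26\right) + 508 = 2 \cdot 67 \left(-6\right) + 508 = -804 + 508 = -296$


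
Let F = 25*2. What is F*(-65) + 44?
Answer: -3206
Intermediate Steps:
F = 50
F*(-65) + 44 = 50*(-65) + 44 = -3250 + 44 = -3206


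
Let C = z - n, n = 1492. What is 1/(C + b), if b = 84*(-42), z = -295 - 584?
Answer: -1/5899 ≈ -0.00016952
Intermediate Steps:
z = -879
C = -2371 (C = -879 - 1*1492 = -879 - 1492 = -2371)
b = -3528
1/(C + b) = 1/(-2371 - 3528) = 1/(-5899) = -1/5899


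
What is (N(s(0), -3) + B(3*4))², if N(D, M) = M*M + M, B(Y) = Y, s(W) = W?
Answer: 324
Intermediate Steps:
N(D, M) = M + M² (N(D, M) = M² + M = M + M²)
(N(s(0), -3) + B(3*4))² = (-3*(1 - 3) + 3*4)² = (-3*(-2) + 12)² = (6 + 12)² = 18² = 324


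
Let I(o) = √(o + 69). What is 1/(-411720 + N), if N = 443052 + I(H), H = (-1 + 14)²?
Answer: 2238/70120999 - √238/981693986 ≈ 3.1901e-5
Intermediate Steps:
H = 169 (H = 13² = 169)
I(o) = √(69 + o)
N = 443052 + √238 (N = 443052 + √(69 + 169) = 443052 + √238 ≈ 4.4307e+5)
1/(-411720 + N) = 1/(-411720 + (443052 + √238)) = 1/(31332 + √238)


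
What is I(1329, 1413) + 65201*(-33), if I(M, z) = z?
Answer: -2150220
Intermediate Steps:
I(1329, 1413) + 65201*(-33) = 1413 + 65201*(-33) = 1413 - 2151633 = -2150220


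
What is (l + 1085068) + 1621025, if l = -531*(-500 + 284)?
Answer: 2820789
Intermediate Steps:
l = 114696 (l = -531*(-216) = 114696)
(l + 1085068) + 1621025 = (114696 + 1085068) + 1621025 = 1199764 + 1621025 = 2820789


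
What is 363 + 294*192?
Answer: 56811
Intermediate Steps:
363 + 294*192 = 363 + 56448 = 56811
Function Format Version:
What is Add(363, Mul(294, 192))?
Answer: 56811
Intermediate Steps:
Add(363, Mul(294, 192)) = Add(363, 56448) = 56811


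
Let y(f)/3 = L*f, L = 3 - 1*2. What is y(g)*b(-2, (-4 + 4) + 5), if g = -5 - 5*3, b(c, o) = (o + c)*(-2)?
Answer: 360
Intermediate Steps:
L = 1 (L = 3 - 2 = 1)
b(c, o) = -2*c - 2*o (b(c, o) = (c + o)*(-2) = -2*c - 2*o)
g = -20 (g = -5 - 15 = -20)
y(f) = 3*f (y(f) = 3*(1*f) = 3*f)
y(g)*b(-2, (-4 + 4) + 5) = (3*(-20))*(-2*(-2) - 2*((-4 + 4) + 5)) = -60*(4 - 2*(0 + 5)) = -60*(4 - 2*5) = -60*(4 - 10) = -60*(-6) = 360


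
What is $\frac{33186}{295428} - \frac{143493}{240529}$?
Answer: $- \frac{5734942435}{11843166902} \approx -0.48424$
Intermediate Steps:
$\frac{33186}{295428} - \frac{143493}{240529} = 33186 \cdot \frac{1}{295428} - \frac{143493}{240529} = \frac{5531}{49238} - \frac{143493}{240529} = - \frac{5734942435}{11843166902}$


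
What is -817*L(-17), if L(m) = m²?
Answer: -236113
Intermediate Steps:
-817*L(-17) = -817*(-17)² = -817*289 = -236113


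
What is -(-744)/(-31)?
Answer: -24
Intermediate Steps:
-(-744)/(-31) = -(-744)*(-1)/31 = -24*1 = -24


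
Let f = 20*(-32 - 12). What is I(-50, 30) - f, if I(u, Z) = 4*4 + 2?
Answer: 898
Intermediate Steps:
f = -880 (f = 20*(-44) = -880)
I(u, Z) = 18 (I(u, Z) = 16 + 2 = 18)
I(-50, 30) - f = 18 - 1*(-880) = 18 + 880 = 898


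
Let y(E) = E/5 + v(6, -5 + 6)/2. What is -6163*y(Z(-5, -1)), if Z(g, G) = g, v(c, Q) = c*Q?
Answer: -12326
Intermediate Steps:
v(c, Q) = Q*c
y(E) = 3 + E/5 (y(E) = E/5 + ((-5 + 6)*6)/2 = E*(⅕) + (1*6)*(½) = E/5 + 6*(½) = E/5 + 3 = 3 + E/5)
-6163*y(Z(-5, -1)) = -6163*(3 + (⅕)*(-5)) = -6163*(3 - 1) = -6163*2 = -12326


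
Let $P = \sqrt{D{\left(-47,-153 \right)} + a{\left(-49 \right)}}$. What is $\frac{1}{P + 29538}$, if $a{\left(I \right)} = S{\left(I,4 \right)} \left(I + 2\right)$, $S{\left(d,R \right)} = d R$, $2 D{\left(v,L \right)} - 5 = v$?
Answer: $\frac{29538}{872484253} - \frac{\sqrt{9191}}{872484253} \approx 3.3745 \cdot 10^{-5}$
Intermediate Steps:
$D{\left(v,L \right)} = \frac{5}{2} + \frac{v}{2}$
$S{\left(d,R \right)} = R d$
$a{\left(I \right)} = 4 I \left(2 + I\right)$ ($a{\left(I \right)} = 4 I \left(I + 2\right) = 4 I \left(2 + I\right)$)
$P = \sqrt{9191}$ ($P = \sqrt{\left(\frac{5}{2} + \frac{1}{2} \left(-47\right)\right) + 4 \left(-49\right) \left(2 - 49\right)} = \sqrt{\left(\frac{5}{2} - \frac{47}{2}\right) + 4 \left(-49\right) \left(-47\right)} = \sqrt{-21 + 9212} = \sqrt{9191} \approx 95.87$)
$\frac{1}{P + 29538} = \frac{1}{\sqrt{9191} + 29538} = \frac{1}{29538 + \sqrt{9191}}$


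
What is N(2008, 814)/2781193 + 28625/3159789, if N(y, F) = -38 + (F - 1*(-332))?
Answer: 83112695837/8787983048277 ≈ 0.0094575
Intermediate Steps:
N(y, F) = 294 + F (N(y, F) = -38 + (F + 332) = -38 + (332 + F) = 294 + F)
N(2008, 814)/2781193 + 28625/3159789 = (294 + 814)/2781193 + 28625/3159789 = 1108*(1/2781193) + 28625*(1/3159789) = 1108/2781193 + 28625/3159789 = 83112695837/8787983048277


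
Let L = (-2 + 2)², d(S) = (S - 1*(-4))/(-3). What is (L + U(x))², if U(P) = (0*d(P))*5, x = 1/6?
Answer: 0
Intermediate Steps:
x = ⅙ ≈ 0.16667
d(S) = -4/3 - S/3 (d(S) = (S + 4)*(-⅓) = (4 + S)*(-⅓) = -4/3 - S/3)
L = 0 (L = 0² = 0)
U(P) = 0 (U(P) = (0*(-4/3 - P/3))*5 = 0*5 = 0)
(L + U(x))² = (0 + 0)² = 0² = 0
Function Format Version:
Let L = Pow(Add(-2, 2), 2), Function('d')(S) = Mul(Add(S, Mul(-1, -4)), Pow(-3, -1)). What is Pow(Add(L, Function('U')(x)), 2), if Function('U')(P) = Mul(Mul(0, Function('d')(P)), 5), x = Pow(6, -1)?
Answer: 0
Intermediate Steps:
x = Rational(1, 6) ≈ 0.16667
Function('d')(S) = Add(Rational(-4, 3), Mul(Rational(-1, 3), S)) (Function('d')(S) = Mul(Add(S, 4), Rational(-1, 3)) = Mul(Add(4, S), Rational(-1, 3)) = Add(Rational(-4, 3), Mul(Rational(-1, 3), S)))
L = 0 (L = Pow(0, 2) = 0)
Function('U')(P) = 0 (Function('U')(P) = Mul(Mul(0, Add(Rational(-4, 3), Mul(Rational(-1, 3), P))), 5) = Mul(0, 5) = 0)
Pow(Add(L, Function('U')(x)), 2) = Pow(Add(0, 0), 2) = Pow(0, 2) = 0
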